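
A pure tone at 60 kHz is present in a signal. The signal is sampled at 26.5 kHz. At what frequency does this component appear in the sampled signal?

60 kHz mod fs = 7 kHz.
7 kHz ≤ fs/2 = 13.25 kHz, appears at 7 kHz.

7 kHz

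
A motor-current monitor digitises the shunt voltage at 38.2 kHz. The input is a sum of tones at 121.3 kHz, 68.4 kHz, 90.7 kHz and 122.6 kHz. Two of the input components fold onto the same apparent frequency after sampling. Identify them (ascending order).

68.4 kHz, 122.6 kHz

fs/2 = 19.1 kHz.
121.3 kHz mod fs = 6.7 kHz.
6.7 kHz ≤ fs/2 = 19.1 kHz, appears at 6.7 kHz.
68.4 kHz mod fs = 30.2 kHz.
30.2 kHz > fs/2 = 19.1 kHz, folds to fs − 30.2 kHz = 8 kHz.
90.7 kHz mod fs = 14.3 kHz.
14.3 kHz ≤ fs/2 = 19.1 kHz, appears at 14.3 kHz.
122.6 kHz mod fs = 8 kHz.
8 kHz ≤ fs/2 = 19.1 kHz, appears at 8 kHz.
68.4 kHz and 122.6 kHz both map to 8 kHz.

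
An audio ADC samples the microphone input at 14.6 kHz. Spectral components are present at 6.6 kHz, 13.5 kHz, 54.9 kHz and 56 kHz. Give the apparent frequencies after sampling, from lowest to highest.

1.1 kHz, 2.4 kHz, 3.5 kHz, 6.6 kHz

fs/2 = 7.3 kHz.
6.6 kHz ≤ fs/2 = 7.3 kHz, passes unchanged.
13.5 kHz > fs/2 = 7.3 kHz, folds to fs − 13.5 kHz = 1.1 kHz.
54.9 kHz mod fs = 11.1 kHz.
11.1 kHz > fs/2 = 7.3 kHz, folds to fs − 11.1 kHz = 3.5 kHz.
56 kHz mod fs = 12.2 kHz.
12.2 kHz > fs/2 = 7.3 kHz, folds to fs − 12.2 kHz = 2.4 kHz.
Distinct values: {1.1 kHz, 2.4 kHz, 3.5 kHz, 6.6 kHz}.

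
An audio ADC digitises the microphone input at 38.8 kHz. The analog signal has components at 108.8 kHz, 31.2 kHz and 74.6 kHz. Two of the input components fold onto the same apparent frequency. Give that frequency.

7.6 kHz

fs/2 = 19.4 kHz.
108.8 kHz mod fs = 31.2 kHz.
31.2 kHz > fs/2 = 19.4 kHz, folds to fs − 31.2 kHz = 7.6 kHz.
31.2 kHz > fs/2 = 19.4 kHz, folds to fs − 31.2 kHz = 7.6 kHz.
74.6 kHz mod fs = 35.8 kHz.
35.8 kHz > fs/2 = 19.4 kHz, folds to fs − 35.8 kHz = 3 kHz.
31.2 kHz and 108.8 kHz both map to 7.6 kHz.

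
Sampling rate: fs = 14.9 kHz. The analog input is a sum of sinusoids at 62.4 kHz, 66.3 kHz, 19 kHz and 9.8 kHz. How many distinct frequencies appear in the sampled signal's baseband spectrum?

fs/2 = 7.45 kHz.
62.4 kHz mod fs = 2.8 kHz.
2.8 kHz ≤ fs/2 = 7.45 kHz, appears at 2.8 kHz.
66.3 kHz mod fs = 6.7 kHz.
6.7 kHz ≤ fs/2 = 7.45 kHz, appears at 6.7 kHz.
19 kHz mod fs = 4.1 kHz.
4.1 kHz ≤ fs/2 = 7.45 kHz, appears at 4.1 kHz.
9.8 kHz > fs/2 = 7.45 kHz, folds to fs − 9.8 kHz = 5.1 kHz.
Distinct values: {2.8 kHz, 4.1 kHz, 5.1 kHz, 6.7 kHz} → 4.

4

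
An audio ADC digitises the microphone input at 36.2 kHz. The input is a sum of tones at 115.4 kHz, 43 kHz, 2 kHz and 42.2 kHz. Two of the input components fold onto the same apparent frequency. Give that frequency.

6.8 kHz

fs/2 = 18.1 kHz.
115.4 kHz mod fs = 6.8 kHz.
6.8 kHz ≤ fs/2 = 18.1 kHz, appears at 6.8 kHz.
43 kHz mod fs = 6.8 kHz.
6.8 kHz ≤ fs/2 = 18.1 kHz, appears at 6.8 kHz.
2 kHz ≤ fs/2 = 18.1 kHz, passes unchanged.
42.2 kHz mod fs = 6 kHz.
6 kHz ≤ fs/2 = 18.1 kHz, appears at 6 kHz.
43 kHz and 115.4 kHz both map to 6.8 kHz.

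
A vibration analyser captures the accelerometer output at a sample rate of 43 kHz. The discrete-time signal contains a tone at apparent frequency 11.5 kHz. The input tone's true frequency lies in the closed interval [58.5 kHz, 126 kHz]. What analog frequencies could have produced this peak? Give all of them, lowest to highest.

Frequencies that alias to 11.5 kHz are k·fs ± 11.5 kHz for integer k ≥ 0.
k=0: 11.5 kHz.
k=1: 31.5 kHz, 54.5 kHz.
k=2: 74.5 kHz, 97.5 kHz.
k=3: 117.5 kHz, 140.5 kHz.
k=4: 160.5 kHz, 183.5 kHz.
Within [58.5 kHz, 126 kHz]: 74.5 kHz, 97.5 kHz, 117.5 kHz.

74.5 kHz, 97.5 kHz, 117.5 kHz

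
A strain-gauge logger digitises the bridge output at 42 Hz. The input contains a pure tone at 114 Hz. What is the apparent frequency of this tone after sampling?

114 Hz mod fs = 30 Hz.
30 Hz > fs/2 = 21 Hz, folds to fs − 30 Hz = 12 Hz.

12 Hz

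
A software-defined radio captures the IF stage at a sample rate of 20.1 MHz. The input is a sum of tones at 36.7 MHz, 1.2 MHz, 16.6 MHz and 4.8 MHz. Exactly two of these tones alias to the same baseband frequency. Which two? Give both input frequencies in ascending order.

fs/2 = 10.05 MHz.
36.7 MHz mod fs = 16.6 MHz.
16.6 MHz > fs/2 = 10.05 MHz, folds to fs − 16.6 MHz = 3.5 MHz.
1.2 MHz ≤ fs/2 = 10.05 MHz, passes unchanged.
16.6 MHz > fs/2 = 10.05 MHz, folds to fs − 16.6 MHz = 3.5 MHz.
4.8 MHz ≤ fs/2 = 10.05 MHz, passes unchanged.
16.6 MHz and 36.7 MHz both map to 3.5 MHz.

16.6 MHz, 36.7 MHz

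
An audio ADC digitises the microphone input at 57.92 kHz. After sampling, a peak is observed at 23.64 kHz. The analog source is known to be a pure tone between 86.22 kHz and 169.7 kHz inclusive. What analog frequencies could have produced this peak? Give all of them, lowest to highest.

92.2 kHz, 139.48 kHz, 150.12 kHz

Frequencies that alias to 23.64 kHz are k·fs ± 23.64 kHz for integer k ≥ 0.
k=0: 23.64 kHz.
k=1: 34.28 kHz, 81.56 kHz.
k=2: 92.2 kHz, 139.48 kHz.
k=3: 150.12 kHz, 197.4 kHz.
k=4: 208.04 kHz, 255.32 kHz.
Within [86.22 kHz, 169.7 kHz]: 92.2 kHz, 139.48 kHz, 150.12 kHz.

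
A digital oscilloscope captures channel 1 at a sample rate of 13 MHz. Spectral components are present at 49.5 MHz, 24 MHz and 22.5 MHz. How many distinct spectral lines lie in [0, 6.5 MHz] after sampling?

fs/2 = 6.5 MHz.
49.5 MHz mod fs = 10.5 MHz.
10.5 MHz > fs/2 = 6.5 MHz, folds to fs − 10.5 MHz = 2.5 MHz.
24 MHz mod fs = 11 MHz.
11 MHz > fs/2 = 6.5 MHz, folds to fs − 11 MHz = 2 MHz.
22.5 MHz mod fs = 9.5 MHz.
9.5 MHz > fs/2 = 6.5 MHz, folds to fs − 9.5 MHz = 3.5 MHz.
Distinct values: {2 MHz, 2.5 MHz, 3.5 MHz} → 3.

3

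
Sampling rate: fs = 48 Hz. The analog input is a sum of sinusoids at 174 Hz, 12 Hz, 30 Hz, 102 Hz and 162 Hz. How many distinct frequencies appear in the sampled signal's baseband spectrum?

fs/2 = 24 Hz.
174 Hz mod fs = 30 Hz.
30 Hz > fs/2 = 24 Hz, folds to fs − 30 Hz = 18 Hz.
12 Hz ≤ fs/2 = 24 Hz, passes unchanged.
30 Hz > fs/2 = 24 Hz, folds to fs − 30 Hz = 18 Hz.
102 Hz mod fs = 6 Hz.
6 Hz ≤ fs/2 = 24 Hz, appears at 6 Hz.
162 Hz mod fs = 18 Hz.
18 Hz ≤ fs/2 = 24 Hz, appears at 18 Hz.
Distinct values: {6 Hz, 12 Hz, 18 Hz} → 3.

3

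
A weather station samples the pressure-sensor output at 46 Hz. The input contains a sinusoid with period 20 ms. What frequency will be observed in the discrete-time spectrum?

4 Hz

T = 20 ms → f = 1/T = 50 Hz.
50 Hz mod fs = 4 Hz.
4 Hz ≤ fs/2 = 23 Hz, appears at 4 Hz.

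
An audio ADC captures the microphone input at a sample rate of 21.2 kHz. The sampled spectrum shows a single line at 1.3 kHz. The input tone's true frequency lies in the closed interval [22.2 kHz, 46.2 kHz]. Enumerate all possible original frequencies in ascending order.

22.5 kHz, 41.1 kHz, 43.7 kHz

Frequencies that alias to 1.3 kHz are k·fs ± 1.3 kHz for integer k ≥ 0.
k=0: 1.3 kHz.
k=1: 19.9 kHz, 22.5 kHz.
k=2: 41.1 kHz, 43.7 kHz.
k=3: 62.3 kHz, 64.9 kHz.
Within [22.2 kHz, 46.2 kHz]: 22.5 kHz, 41.1 kHz, 43.7 kHz.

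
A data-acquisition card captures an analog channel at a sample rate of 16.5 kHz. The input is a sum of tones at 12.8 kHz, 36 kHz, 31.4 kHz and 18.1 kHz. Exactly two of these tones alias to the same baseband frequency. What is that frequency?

fs/2 = 8.25 kHz.
12.8 kHz > fs/2 = 8.25 kHz, folds to fs − 12.8 kHz = 3.7 kHz.
36 kHz mod fs = 3 kHz.
3 kHz ≤ fs/2 = 8.25 kHz, appears at 3 kHz.
31.4 kHz mod fs = 14.9 kHz.
14.9 kHz > fs/2 = 8.25 kHz, folds to fs − 14.9 kHz = 1.6 kHz.
18.1 kHz mod fs = 1.6 kHz.
1.6 kHz ≤ fs/2 = 8.25 kHz, appears at 1.6 kHz.
18.1 kHz and 31.4 kHz both map to 1.6 kHz.

1.6 kHz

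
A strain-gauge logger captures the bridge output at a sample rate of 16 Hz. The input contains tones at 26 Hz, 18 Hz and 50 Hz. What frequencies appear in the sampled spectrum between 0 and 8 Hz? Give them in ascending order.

fs/2 = 8 Hz.
26 Hz mod fs = 10 Hz.
10 Hz > fs/2 = 8 Hz, folds to fs − 10 Hz = 6 Hz.
18 Hz mod fs = 2 Hz.
2 Hz ≤ fs/2 = 8 Hz, appears at 2 Hz.
50 Hz mod fs = 2 Hz.
2 Hz ≤ fs/2 = 8 Hz, appears at 2 Hz.
Distinct values: {2 Hz, 6 Hz}.

2 Hz, 6 Hz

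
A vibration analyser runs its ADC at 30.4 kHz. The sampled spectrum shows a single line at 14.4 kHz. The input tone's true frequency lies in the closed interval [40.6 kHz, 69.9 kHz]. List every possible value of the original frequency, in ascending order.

Frequencies that alias to 14.4 kHz are k·fs ± 14.4 kHz for integer k ≥ 0.
k=0: 14.4 kHz.
k=1: 16 kHz, 44.8 kHz.
k=2: 46.4 kHz, 75.2 kHz.
k=3: 76.8 kHz, 105.6 kHz.
Within [40.6 kHz, 69.9 kHz]: 44.8 kHz, 46.4 kHz.

44.8 kHz, 46.4 kHz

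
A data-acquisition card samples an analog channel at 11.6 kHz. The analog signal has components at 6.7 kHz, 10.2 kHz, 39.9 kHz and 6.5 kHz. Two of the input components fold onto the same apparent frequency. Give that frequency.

5.1 kHz

fs/2 = 5.8 kHz.
6.7 kHz > fs/2 = 5.8 kHz, folds to fs − 6.7 kHz = 4.9 kHz.
10.2 kHz > fs/2 = 5.8 kHz, folds to fs − 10.2 kHz = 1.4 kHz.
39.9 kHz mod fs = 5.1 kHz.
5.1 kHz ≤ fs/2 = 5.8 kHz, appears at 5.1 kHz.
6.5 kHz > fs/2 = 5.8 kHz, folds to fs − 6.5 kHz = 5.1 kHz.
6.5 kHz and 39.9 kHz both map to 5.1 kHz.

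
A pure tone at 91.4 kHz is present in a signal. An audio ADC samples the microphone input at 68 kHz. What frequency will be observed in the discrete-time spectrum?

91.4 kHz mod fs = 23.4 kHz.
23.4 kHz ≤ fs/2 = 34 kHz, appears at 23.4 kHz.

23.4 kHz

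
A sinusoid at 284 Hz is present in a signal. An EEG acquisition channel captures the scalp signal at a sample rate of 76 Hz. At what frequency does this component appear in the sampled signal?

20 Hz

284 Hz mod fs = 56 Hz.
56 Hz > fs/2 = 38 Hz, folds to fs − 56 Hz = 20 Hz.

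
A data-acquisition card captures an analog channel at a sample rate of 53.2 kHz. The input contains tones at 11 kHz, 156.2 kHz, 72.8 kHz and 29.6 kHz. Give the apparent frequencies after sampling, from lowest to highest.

3.4 kHz, 11 kHz, 19.6 kHz, 23.6 kHz

fs/2 = 26.6 kHz.
11 kHz ≤ fs/2 = 26.6 kHz, passes unchanged.
156.2 kHz mod fs = 49.8 kHz.
49.8 kHz > fs/2 = 26.6 kHz, folds to fs − 49.8 kHz = 3.4 kHz.
72.8 kHz mod fs = 19.6 kHz.
19.6 kHz ≤ fs/2 = 26.6 kHz, appears at 19.6 kHz.
29.6 kHz > fs/2 = 26.6 kHz, folds to fs − 29.6 kHz = 23.6 kHz.
Distinct values: {3.4 kHz, 11 kHz, 19.6 kHz, 23.6 kHz}.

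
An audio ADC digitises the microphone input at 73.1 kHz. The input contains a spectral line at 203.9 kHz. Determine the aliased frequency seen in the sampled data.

15.4 kHz

203.9 kHz mod fs = 57.7 kHz.
57.7 kHz > fs/2 = 36.55 kHz, folds to fs − 57.7 kHz = 15.4 kHz.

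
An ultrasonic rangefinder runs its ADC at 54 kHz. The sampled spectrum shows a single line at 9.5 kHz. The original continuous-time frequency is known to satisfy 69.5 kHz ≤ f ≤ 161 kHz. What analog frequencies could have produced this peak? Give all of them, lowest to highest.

Frequencies that alias to 9.5 kHz are k·fs ± 9.5 kHz for integer k ≥ 0.
k=0: 9.5 kHz.
k=1: 44.5 kHz, 63.5 kHz.
k=2: 98.5 kHz, 117.5 kHz.
k=3: 152.5 kHz, 171.5 kHz.
k=4: 206.5 kHz, 225.5 kHz.
Within [69.5 kHz, 161 kHz]: 98.5 kHz, 117.5 kHz, 152.5 kHz.

98.5 kHz, 117.5 kHz, 152.5 kHz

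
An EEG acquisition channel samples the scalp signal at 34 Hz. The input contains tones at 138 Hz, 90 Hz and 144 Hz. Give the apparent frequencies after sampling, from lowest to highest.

fs/2 = 17 Hz.
138 Hz mod fs = 2 Hz.
2 Hz ≤ fs/2 = 17 Hz, appears at 2 Hz.
90 Hz mod fs = 22 Hz.
22 Hz > fs/2 = 17 Hz, folds to fs − 22 Hz = 12 Hz.
144 Hz mod fs = 8 Hz.
8 Hz ≤ fs/2 = 17 Hz, appears at 8 Hz.
Distinct values: {2 Hz, 8 Hz, 12 Hz}.

2 Hz, 8 Hz, 12 Hz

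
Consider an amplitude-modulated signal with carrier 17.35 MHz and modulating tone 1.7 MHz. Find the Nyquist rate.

38.1 MHz

AM sidebands sit at fc ± fm = 15.65 MHz and 19.05 MHz.
Highest-frequency component: 19.05 MHz.
Nyquist rate = 2 × 19.05 MHz = 38.1 MHz.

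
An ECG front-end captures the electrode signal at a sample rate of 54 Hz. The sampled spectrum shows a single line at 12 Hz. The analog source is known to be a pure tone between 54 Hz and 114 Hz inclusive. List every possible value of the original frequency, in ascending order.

Frequencies that alias to 12 Hz are k·fs ± 12 Hz for integer k ≥ 0.
k=0: 12 Hz.
k=1: 42 Hz, 66 Hz.
k=2: 96 Hz, 120 Hz.
k=3: 150 Hz, 174 Hz.
Within [54 Hz, 114 Hz]: 66 Hz, 96 Hz.

66 Hz, 96 Hz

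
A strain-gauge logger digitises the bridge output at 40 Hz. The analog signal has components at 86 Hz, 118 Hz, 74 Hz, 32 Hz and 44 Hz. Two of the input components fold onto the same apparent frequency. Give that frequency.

6 Hz

fs/2 = 20 Hz.
86 Hz mod fs = 6 Hz.
6 Hz ≤ fs/2 = 20 Hz, appears at 6 Hz.
118 Hz mod fs = 38 Hz.
38 Hz > fs/2 = 20 Hz, folds to fs − 38 Hz = 2 Hz.
74 Hz mod fs = 34 Hz.
34 Hz > fs/2 = 20 Hz, folds to fs − 34 Hz = 6 Hz.
32 Hz > fs/2 = 20 Hz, folds to fs − 32 Hz = 8 Hz.
44 Hz mod fs = 4 Hz.
4 Hz ≤ fs/2 = 20 Hz, appears at 4 Hz.
74 Hz and 86 Hz both map to 6 Hz.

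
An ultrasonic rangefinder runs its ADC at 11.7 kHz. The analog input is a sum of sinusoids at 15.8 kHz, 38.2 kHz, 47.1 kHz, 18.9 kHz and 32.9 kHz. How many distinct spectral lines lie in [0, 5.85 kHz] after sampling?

fs/2 = 5.85 kHz.
15.8 kHz mod fs = 4.1 kHz.
4.1 kHz ≤ fs/2 = 5.85 kHz, appears at 4.1 kHz.
38.2 kHz mod fs = 3.1 kHz.
3.1 kHz ≤ fs/2 = 5.85 kHz, appears at 3.1 kHz.
47.1 kHz mod fs = 0.3 kHz.
0.3 kHz ≤ fs/2 = 5.85 kHz, appears at 0.3 kHz.
18.9 kHz mod fs = 7.2 kHz.
7.2 kHz > fs/2 = 5.85 kHz, folds to fs − 7.2 kHz = 4.5 kHz.
32.9 kHz mod fs = 9.5 kHz.
9.5 kHz > fs/2 = 5.85 kHz, folds to fs − 9.5 kHz = 2.2 kHz.
Distinct values: {0.3 kHz, 2.2 kHz, 3.1 kHz, 4.1 kHz, 4.5 kHz} → 5.

5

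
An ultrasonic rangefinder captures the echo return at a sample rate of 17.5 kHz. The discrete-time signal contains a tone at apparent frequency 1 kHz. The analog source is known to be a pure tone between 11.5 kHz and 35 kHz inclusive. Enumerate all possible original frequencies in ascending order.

Frequencies that alias to 1 kHz are k·fs ± 1 kHz for integer k ≥ 0.
k=0: 1 kHz.
k=1: 16.5 kHz, 18.5 kHz.
k=2: 34 kHz, 36 kHz.
k=3: 51.5 kHz, 53.5 kHz.
Within [11.5 kHz, 35 kHz]: 16.5 kHz, 18.5 kHz, 34 kHz.

16.5 kHz, 18.5 kHz, 34 kHz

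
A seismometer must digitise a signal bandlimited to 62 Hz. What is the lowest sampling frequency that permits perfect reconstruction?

Nyquist rate = 2 × 62 Hz = 124 Hz.

124 Hz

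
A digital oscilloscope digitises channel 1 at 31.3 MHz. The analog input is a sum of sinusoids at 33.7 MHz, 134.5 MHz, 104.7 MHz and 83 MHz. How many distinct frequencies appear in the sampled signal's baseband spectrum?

4

fs/2 = 15.65 MHz.
33.7 MHz mod fs = 2.4 MHz.
2.4 MHz ≤ fs/2 = 15.65 MHz, appears at 2.4 MHz.
134.5 MHz mod fs = 9.3 MHz.
9.3 MHz ≤ fs/2 = 15.65 MHz, appears at 9.3 MHz.
104.7 MHz mod fs = 10.8 MHz.
10.8 MHz ≤ fs/2 = 15.65 MHz, appears at 10.8 MHz.
83 MHz mod fs = 20.4 MHz.
20.4 MHz > fs/2 = 15.65 MHz, folds to fs − 20.4 MHz = 10.9 MHz.
Distinct values: {2.4 MHz, 9.3 MHz, 10.8 MHz, 10.9 MHz} → 4.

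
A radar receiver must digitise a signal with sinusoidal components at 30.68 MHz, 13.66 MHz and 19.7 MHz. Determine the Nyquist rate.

Highest-frequency component: 30.68 MHz.
Nyquist rate = 2 × 30.68 MHz = 61.36 MHz.

61.36 MHz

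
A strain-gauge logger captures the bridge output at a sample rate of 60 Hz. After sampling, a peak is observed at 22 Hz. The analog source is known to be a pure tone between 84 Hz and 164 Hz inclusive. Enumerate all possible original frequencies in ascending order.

Frequencies that alias to 22 Hz are k·fs ± 22 Hz for integer k ≥ 0.
k=0: 22 Hz.
k=1: 38 Hz, 82 Hz.
k=2: 98 Hz, 142 Hz.
k=3: 158 Hz, 202 Hz.
k=4: 218 Hz, 262 Hz.
Within [84 Hz, 164 Hz]: 98 Hz, 142 Hz, 158 Hz.

98 Hz, 142 Hz, 158 Hz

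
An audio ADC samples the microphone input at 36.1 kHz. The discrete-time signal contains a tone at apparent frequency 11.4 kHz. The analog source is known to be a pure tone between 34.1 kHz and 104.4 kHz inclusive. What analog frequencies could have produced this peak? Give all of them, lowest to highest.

Frequencies that alias to 11.4 kHz are k·fs ± 11.4 kHz for integer k ≥ 0.
k=0: 11.4 kHz.
k=1: 24.7 kHz, 47.5 kHz.
k=2: 60.8 kHz, 83.6 kHz.
k=3: 96.9 kHz, 119.7 kHz.
k=4: 133 kHz, 155.8 kHz.
Within [34.1 kHz, 104.4 kHz]: 47.5 kHz, 60.8 kHz, 83.6 kHz, 96.9 kHz.

47.5 kHz, 60.8 kHz, 83.6 kHz, 96.9 kHz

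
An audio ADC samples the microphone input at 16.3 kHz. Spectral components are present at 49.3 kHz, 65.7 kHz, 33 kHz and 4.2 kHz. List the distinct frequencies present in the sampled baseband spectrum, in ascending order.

0.4 kHz, 0.5 kHz, 4.2 kHz

fs/2 = 8.15 kHz.
49.3 kHz mod fs = 0.4 kHz.
0.4 kHz ≤ fs/2 = 8.15 kHz, appears at 0.4 kHz.
65.7 kHz mod fs = 0.5 kHz.
0.5 kHz ≤ fs/2 = 8.15 kHz, appears at 0.5 kHz.
33 kHz mod fs = 0.4 kHz.
0.4 kHz ≤ fs/2 = 8.15 kHz, appears at 0.4 kHz.
4.2 kHz ≤ fs/2 = 8.15 kHz, passes unchanged.
Distinct values: {0.4 kHz, 0.5 kHz, 4.2 kHz}.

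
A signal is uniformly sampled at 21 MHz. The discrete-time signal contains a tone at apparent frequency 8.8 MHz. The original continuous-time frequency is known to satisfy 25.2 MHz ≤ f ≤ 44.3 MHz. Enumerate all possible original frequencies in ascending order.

29.8 MHz, 33.2 MHz

Frequencies that alias to 8.8 MHz are k·fs ± 8.8 MHz for integer k ≥ 0.
k=0: 8.8 MHz.
k=1: 12.2 MHz, 29.8 MHz.
k=2: 33.2 MHz, 50.8 MHz.
k=3: 54.2 MHz, 71.8 MHz.
Within [25.2 MHz, 44.3 MHz]: 29.8 MHz, 33.2 MHz.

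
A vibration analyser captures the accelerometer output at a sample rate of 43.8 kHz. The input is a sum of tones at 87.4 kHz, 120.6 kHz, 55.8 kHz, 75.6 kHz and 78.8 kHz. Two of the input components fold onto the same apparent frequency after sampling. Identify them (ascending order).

55.8 kHz, 75.6 kHz

fs/2 = 21.9 kHz.
87.4 kHz mod fs = 43.6 kHz.
43.6 kHz > fs/2 = 21.9 kHz, folds to fs − 43.6 kHz = 0.2 kHz.
120.6 kHz mod fs = 33 kHz.
33 kHz > fs/2 = 21.9 kHz, folds to fs − 33 kHz = 10.8 kHz.
55.8 kHz mod fs = 12 kHz.
12 kHz ≤ fs/2 = 21.9 kHz, appears at 12 kHz.
75.6 kHz mod fs = 31.8 kHz.
31.8 kHz > fs/2 = 21.9 kHz, folds to fs − 31.8 kHz = 12 kHz.
78.8 kHz mod fs = 35 kHz.
35 kHz > fs/2 = 21.9 kHz, folds to fs − 35 kHz = 8.8 kHz.
55.8 kHz and 75.6 kHz both map to 12 kHz.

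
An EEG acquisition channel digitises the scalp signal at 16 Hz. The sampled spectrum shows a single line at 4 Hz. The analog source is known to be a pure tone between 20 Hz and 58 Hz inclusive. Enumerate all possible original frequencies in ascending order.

20 Hz, 28 Hz, 36 Hz, 44 Hz, 52 Hz

Frequencies that alias to 4 Hz are k·fs ± 4 Hz for integer k ≥ 0.
k=0: 4 Hz.
k=1: 12 Hz, 20 Hz.
k=2: 28 Hz, 36 Hz.
k=3: 44 Hz, 52 Hz.
k=4: 60 Hz, 68 Hz.
Within [20 Hz, 58 Hz]: 20 Hz, 28 Hz, 36 Hz, 44 Hz, 52 Hz.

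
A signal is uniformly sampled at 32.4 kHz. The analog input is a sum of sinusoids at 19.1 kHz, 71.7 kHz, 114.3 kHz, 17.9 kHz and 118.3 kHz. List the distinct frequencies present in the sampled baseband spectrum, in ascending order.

6.9 kHz, 11.3 kHz, 13.3 kHz, 14.5 kHz, 15.3 kHz

fs/2 = 16.2 kHz.
19.1 kHz > fs/2 = 16.2 kHz, folds to fs − 19.1 kHz = 13.3 kHz.
71.7 kHz mod fs = 6.9 kHz.
6.9 kHz ≤ fs/2 = 16.2 kHz, appears at 6.9 kHz.
114.3 kHz mod fs = 17.1 kHz.
17.1 kHz > fs/2 = 16.2 kHz, folds to fs − 17.1 kHz = 15.3 kHz.
17.9 kHz > fs/2 = 16.2 kHz, folds to fs − 17.9 kHz = 14.5 kHz.
118.3 kHz mod fs = 21.1 kHz.
21.1 kHz > fs/2 = 16.2 kHz, folds to fs − 21.1 kHz = 11.3 kHz.
Distinct values: {6.9 kHz, 11.3 kHz, 13.3 kHz, 14.5 kHz, 15.3 kHz}.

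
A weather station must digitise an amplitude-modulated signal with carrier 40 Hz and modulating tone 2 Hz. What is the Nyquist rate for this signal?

84 Hz

AM sidebands sit at fc ± fm = 38 Hz and 42 Hz.
Highest-frequency component: 42 Hz.
Nyquist rate = 2 × 42 Hz = 84 Hz.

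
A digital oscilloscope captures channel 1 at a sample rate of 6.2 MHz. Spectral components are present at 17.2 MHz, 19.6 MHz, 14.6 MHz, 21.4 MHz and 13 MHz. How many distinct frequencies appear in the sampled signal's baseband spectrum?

5

fs/2 = 3.1 MHz.
17.2 MHz mod fs = 4.8 MHz.
4.8 MHz > fs/2 = 3.1 MHz, folds to fs − 4.8 MHz = 1.4 MHz.
19.6 MHz mod fs = 1 MHz.
1 MHz ≤ fs/2 = 3.1 MHz, appears at 1 MHz.
14.6 MHz mod fs = 2.2 MHz.
2.2 MHz ≤ fs/2 = 3.1 MHz, appears at 2.2 MHz.
21.4 MHz mod fs = 2.8 MHz.
2.8 MHz ≤ fs/2 = 3.1 MHz, appears at 2.8 MHz.
13 MHz mod fs = 0.6 MHz.
0.6 MHz ≤ fs/2 = 3.1 MHz, appears at 0.6 MHz.
Distinct values: {0.6 MHz, 1 MHz, 1.4 MHz, 2.2 MHz, 2.8 MHz} → 5.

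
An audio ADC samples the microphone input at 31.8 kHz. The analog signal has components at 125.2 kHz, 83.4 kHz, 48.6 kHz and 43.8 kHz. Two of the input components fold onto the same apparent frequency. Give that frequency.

fs/2 = 15.9 kHz.
125.2 kHz mod fs = 29.8 kHz.
29.8 kHz > fs/2 = 15.9 kHz, folds to fs − 29.8 kHz = 2 kHz.
83.4 kHz mod fs = 19.8 kHz.
19.8 kHz > fs/2 = 15.9 kHz, folds to fs − 19.8 kHz = 12 kHz.
48.6 kHz mod fs = 16.8 kHz.
16.8 kHz > fs/2 = 15.9 kHz, folds to fs − 16.8 kHz = 15 kHz.
43.8 kHz mod fs = 12 kHz.
12 kHz ≤ fs/2 = 15.9 kHz, appears at 12 kHz.
43.8 kHz and 83.4 kHz both map to 12 kHz.

12 kHz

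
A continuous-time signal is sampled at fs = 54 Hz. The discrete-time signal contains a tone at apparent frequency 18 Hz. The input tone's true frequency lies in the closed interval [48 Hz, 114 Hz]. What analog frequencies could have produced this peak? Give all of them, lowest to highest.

72 Hz, 90 Hz

Frequencies that alias to 18 Hz are k·fs ± 18 Hz for integer k ≥ 0.
k=0: 18 Hz.
k=1: 36 Hz, 72 Hz.
k=2: 90 Hz, 126 Hz.
k=3: 144 Hz, 180 Hz.
Within [48 Hz, 114 Hz]: 72 Hz, 90 Hz.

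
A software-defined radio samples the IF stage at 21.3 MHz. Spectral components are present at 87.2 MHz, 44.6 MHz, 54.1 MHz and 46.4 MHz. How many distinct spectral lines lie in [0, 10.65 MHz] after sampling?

fs/2 = 10.65 MHz.
87.2 MHz mod fs = 2 MHz.
2 MHz ≤ fs/2 = 10.65 MHz, appears at 2 MHz.
44.6 MHz mod fs = 2 MHz.
2 MHz ≤ fs/2 = 10.65 MHz, appears at 2 MHz.
54.1 MHz mod fs = 11.5 MHz.
11.5 MHz > fs/2 = 10.65 MHz, folds to fs − 11.5 MHz = 9.8 MHz.
46.4 MHz mod fs = 3.8 MHz.
3.8 MHz ≤ fs/2 = 10.65 MHz, appears at 3.8 MHz.
Distinct values: {2 MHz, 3.8 MHz, 9.8 MHz} → 3.

3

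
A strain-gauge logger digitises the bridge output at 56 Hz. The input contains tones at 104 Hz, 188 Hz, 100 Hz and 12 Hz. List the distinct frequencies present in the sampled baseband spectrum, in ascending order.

fs/2 = 28 Hz.
104 Hz mod fs = 48 Hz.
48 Hz > fs/2 = 28 Hz, folds to fs − 48 Hz = 8 Hz.
188 Hz mod fs = 20 Hz.
20 Hz ≤ fs/2 = 28 Hz, appears at 20 Hz.
100 Hz mod fs = 44 Hz.
44 Hz > fs/2 = 28 Hz, folds to fs − 44 Hz = 12 Hz.
12 Hz ≤ fs/2 = 28 Hz, passes unchanged.
Distinct values: {8 Hz, 12 Hz, 20 Hz}.

8 Hz, 12 Hz, 20 Hz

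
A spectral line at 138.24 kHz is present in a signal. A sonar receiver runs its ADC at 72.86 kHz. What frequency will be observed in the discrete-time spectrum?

138.24 kHz mod fs = 65.38 kHz.
65.38 kHz > fs/2 = 36.43 kHz, folds to fs − 65.38 kHz = 7.48 kHz.

7.48 kHz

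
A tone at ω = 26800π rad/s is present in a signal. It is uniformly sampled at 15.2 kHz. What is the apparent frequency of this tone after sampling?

1.8 kHz

ω = 26800π rad/s → f = ω/(2π) = 13400 Hz = 13.4 kHz.
13.4 kHz > fs/2 = 7.6 kHz, folds to fs − 13.4 kHz = 1.8 kHz.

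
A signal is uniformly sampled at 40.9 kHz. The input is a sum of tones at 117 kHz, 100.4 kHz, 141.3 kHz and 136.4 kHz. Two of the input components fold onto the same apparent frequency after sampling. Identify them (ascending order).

100.4 kHz, 141.3 kHz

fs/2 = 20.45 kHz.
117 kHz mod fs = 35.2 kHz.
35.2 kHz > fs/2 = 20.45 kHz, folds to fs − 35.2 kHz = 5.7 kHz.
100.4 kHz mod fs = 18.6 kHz.
18.6 kHz ≤ fs/2 = 20.45 kHz, appears at 18.6 kHz.
141.3 kHz mod fs = 18.6 kHz.
18.6 kHz ≤ fs/2 = 20.45 kHz, appears at 18.6 kHz.
136.4 kHz mod fs = 13.7 kHz.
13.7 kHz ≤ fs/2 = 20.45 kHz, appears at 13.7 kHz.
100.4 kHz and 141.3 kHz both map to 18.6 kHz.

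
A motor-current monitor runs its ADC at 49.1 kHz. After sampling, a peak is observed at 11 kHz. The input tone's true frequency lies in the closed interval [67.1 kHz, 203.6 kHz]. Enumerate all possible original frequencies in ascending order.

Frequencies that alias to 11 kHz are k·fs ± 11 kHz for integer k ≥ 0.
k=0: 11 kHz.
k=1: 38.1 kHz, 60.1 kHz.
k=2: 87.2 kHz, 109.2 kHz.
k=3: 136.3 kHz, 158.3 kHz.
k=4: 185.4 kHz, 207.4 kHz.
k=5: 234.5 kHz, 256.5 kHz.
Within [67.1 kHz, 203.6 kHz]: 87.2 kHz, 109.2 kHz, 136.3 kHz, 158.3 kHz, 185.4 kHz.

87.2 kHz, 109.2 kHz, 136.3 kHz, 158.3 kHz, 185.4 kHz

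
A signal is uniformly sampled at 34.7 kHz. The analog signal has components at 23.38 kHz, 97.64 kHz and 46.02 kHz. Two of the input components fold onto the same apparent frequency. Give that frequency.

11.32 kHz

fs/2 = 17.35 kHz.
23.38 kHz > fs/2 = 17.35 kHz, folds to fs − 23.38 kHz = 11.32 kHz.
97.64 kHz mod fs = 28.24 kHz.
28.24 kHz > fs/2 = 17.35 kHz, folds to fs − 28.24 kHz = 6.46 kHz.
46.02 kHz mod fs = 11.32 kHz.
11.32 kHz ≤ fs/2 = 17.35 kHz, appears at 11.32 kHz.
23.38 kHz and 46.02 kHz both map to 11.32 kHz.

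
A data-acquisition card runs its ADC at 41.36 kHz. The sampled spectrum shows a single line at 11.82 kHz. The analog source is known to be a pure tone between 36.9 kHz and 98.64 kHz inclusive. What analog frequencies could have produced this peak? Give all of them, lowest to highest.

Frequencies that alias to 11.82 kHz are k·fs ± 11.82 kHz for integer k ≥ 0.
k=0: 11.82 kHz.
k=1: 29.54 kHz, 53.18 kHz.
k=2: 70.9 kHz, 94.54 kHz.
k=3: 112.26 kHz, 135.9 kHz.
Within [36.9 kHz, 98.64 kHz]: 53.18 kHz, 70.9 kHz, 94.54 kHz.

53.18 kHz, 70.9 kHz, 94.54 kHz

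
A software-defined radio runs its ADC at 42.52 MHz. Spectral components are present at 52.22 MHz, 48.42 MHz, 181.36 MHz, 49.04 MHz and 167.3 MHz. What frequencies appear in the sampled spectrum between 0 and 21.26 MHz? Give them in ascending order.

2.78 MHz, 5.9 MHz, 6.52 MHz, 9.7 MHz, 11.28 MHz

fs/2 = 21.26 MHz.
52.22 MHz mod fs = 9.7 MHz.
9.7 MHz ≤ fs/2 = 21.26 MHz, appears at 9.7 MHz.
48.42 MHz mod fs = 5.9 MHz.
5.9 MHz ≤ fs/2 = 21.26 MHz, appears at 5.9 MHz.
181.36 MHz mod fs = 11.28 MHz.
11.28 MHz ≤ fs/2 = 21.26 MHz, appears at 11.28 MHz.
49.04 MHz mod fs = 6.52 MHz.
6.52 MHz ≤ fs/2 = 21.26 MHz, appears at 6.52 MHz.
167.3 MHz mod fs = 39.74 MHz.
39.74 MHz > fs/2 = 21.26 MHz, folds to fs − 39.74 MHz = 2.78 MHz.
Distinct values: {2.78 MHz, 5.9 MHz, 6.52 MHz, 9.7 MHz, 11.28 MHz}.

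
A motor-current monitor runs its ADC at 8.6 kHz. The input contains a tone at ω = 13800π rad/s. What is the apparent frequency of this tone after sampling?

1.7 kHz

ω = 13800π rad/s → f = ω/(2π) = 6900 Hz = 6.9 kHz.
6.9 kHz > fs/2 = 4.3 kHz, folds to fs − 6.9 kHz = 1.7 kHz.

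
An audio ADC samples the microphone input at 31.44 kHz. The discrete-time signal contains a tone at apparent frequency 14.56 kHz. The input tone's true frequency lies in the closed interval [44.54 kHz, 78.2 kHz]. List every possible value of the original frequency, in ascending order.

46 kHz, 48.32 kHz, 77.44 kHz

Frequencies that alias to 14.56 kHz are k·fs ± 14.56 kHz for integer k ≥ 0.
k=0: 14.56 kHz.
k=1: 16.88 kHz, 46 kHz.
k=2: 48.32 kHz, 77.44 kHz.
k=3: 79.76 kHz, 108.88 kHz.
Within [44.54 kHz, 78.2 kHz]: 46 kHz, 48.32 kHz, 77.44 kHz.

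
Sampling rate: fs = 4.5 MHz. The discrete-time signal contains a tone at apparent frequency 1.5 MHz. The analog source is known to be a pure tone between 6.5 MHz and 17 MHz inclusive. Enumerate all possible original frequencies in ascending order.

Frequencies that alias to 1.5 MHz are k·fs ± 1.5 MHz for integer k ≥ 0.
k=0: 1.5 MHz.
k=1: 3 MHz, 6 MHz.
k=2: 7.5 MHz, 10.5 MHz.
k=3: 12 MHz, 15 MHz.
k=4: 16.5 MHz, 19.5 MHz.
k=5: 21 MHz, 24 MHz.
Within [6.5 MHz, 17 MHz]: 7.5 MHz, 10.5 MHz, 12 MHz, 15 MHz, 16.5 MHz.

7.5 MHz, 10.5 MHz, 12 MHz, 15 MHz, 16.5 MHz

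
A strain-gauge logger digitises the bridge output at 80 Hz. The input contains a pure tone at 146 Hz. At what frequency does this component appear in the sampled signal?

14 Hz

146 Hz mod fs = 66 Hz.
66 Hz > fs/2 = 40 Hz, folds to fs − 66 Hz = 14 Hz.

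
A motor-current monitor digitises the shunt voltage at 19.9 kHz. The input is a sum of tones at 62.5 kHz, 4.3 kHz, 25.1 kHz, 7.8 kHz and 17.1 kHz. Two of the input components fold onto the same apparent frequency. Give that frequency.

fs/2 = 9.95 kHz.
62.5 kHz mod fs = 2.8 kHz.
2.8 kHz ≤ fs/2 = 9.95 kHz, appears at 2.8 kHz.
4.3 kHz ≤ fs/2 = 9.95 kHz, passes unchanged.
25.1 kHz mod fs = 5.2 kHz.
5.2 kHz ≤ fs/2 = 9.95 kHz, appears at 5.2 kHz.
7.8 kHz ≤ fs/2 = 9.95 kHz, passes unchanged.
17.1 kHz > fs/2 = 9.95 kHz, folds to fs − 17.1 kHz = 2.8 kHz.
17.1 kHz and 62.5 kHz both map to 2.8 kHz.

2.8 kHz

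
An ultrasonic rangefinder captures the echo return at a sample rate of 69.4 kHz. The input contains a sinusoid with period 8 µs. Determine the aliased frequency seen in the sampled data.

13.8 kHz

T = 8 µs → f = 1/T = 125 kHz.
125 kHz mod fs = 55.6 kHz.
55.6 kHz > fs/2 = 34.7 kHz, folds to fs − 55.6 kHz = 13.8 kHz.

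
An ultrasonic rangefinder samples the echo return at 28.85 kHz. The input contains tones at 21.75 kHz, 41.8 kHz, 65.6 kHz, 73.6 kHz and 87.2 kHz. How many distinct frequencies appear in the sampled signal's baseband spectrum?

4

fs/2 = 14.425 kHz.
21.75 kHz > fs/2 = 14.425 kHz, folds to fs − 21.75 kHz = 7.1 kHz.
41.8 kHz mod fs = 12.95 kHz.
12.95 kHz ≤ fs/2 = 14.425 kHz, appears at 12.95 kHz.
65.6 kHz mod fs = 7.9 kHz.
7.9 kHz ≤ fs/2 = 14.425 kHz, appears at 7.9 kHz.
73.6 kHz mod fs = 15.9 kHz.
15.9 kHz > fs/2 = 14.425 kHz, folds to fs − 15.9 kHz = 12.95 kHz.
87.2 kHz mod fs = 0.65 kHz.
0.65 kHz ≤ fs/2 = 14.425 kHz, appears at 0.65 kHz.
Distinct values: {0.65 kHz, 7.1 kHz, 7.9 kHz, 12.95 kHz} → 4.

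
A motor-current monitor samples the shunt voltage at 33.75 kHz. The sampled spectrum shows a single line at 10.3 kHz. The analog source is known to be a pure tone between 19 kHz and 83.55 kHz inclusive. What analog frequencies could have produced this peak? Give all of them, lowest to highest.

Frequencies that alias to 10.3 kHz are k·fs ± 10.3 kHz for integer k ≥ 0.
k=0: 10.3 kHz.
k=1: 23.45 kHz, 44.05 kHz.
k=2: 57.2 kHz, 77.8 kHz.
k=3: 90.95 kHz, 111.55 kHz.
Within [19 kHz, 83.55 kHz]: 23.45 kHz, 44.05 kHz, 57.2 kHz, 77.8 kHz.

23.45 kHz, 44.05 kHz, 57.2 kHz, 77.8 kHz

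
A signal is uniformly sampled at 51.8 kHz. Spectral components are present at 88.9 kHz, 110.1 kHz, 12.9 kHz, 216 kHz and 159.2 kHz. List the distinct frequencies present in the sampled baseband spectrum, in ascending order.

3.8 kHz, 6.5 kHz, 8.8 kHz, 12.9 kHz, 14.7 kHz

fs/2 = 25.9 kHz.
88.9 kHz mod fs = 37.1 kHz.
37.1 kHz > fs/2 = 25.9 kHz, folds to fs − 37.1 kHz = 14.7 kHz.
110.1 kHz mod fs = 6.5 kHz.
6.5 kHz ≤ fs/2 = 25.9 kHz, appears at 6.5 kHz.
12.9 kHz ≤ fs/2 = 25.9 kHz, passes unchanged.
216 kHz mod fs = 8.8 kHz.
8.8 kHz ≤ fs/2 = 25.9 kHz, appears at 8.8 kHz.
159.2 kHz mod fs = 3.8 kHz.
3.8 kHz ≤ fs/2 = 25.9 kHz, appears at 3.8 kHz.
Distinct values: {3.8 kHz, 6.5 kHz, 8.8 kHz, 12.9 kHz, 14.7 kHz}.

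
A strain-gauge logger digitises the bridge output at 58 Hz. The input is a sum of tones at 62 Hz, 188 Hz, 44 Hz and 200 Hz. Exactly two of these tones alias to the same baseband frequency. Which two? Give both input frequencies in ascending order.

44 Hz, 188 Hz

fs/2 = 29 Hz.
62 Hz mod fs = 4 Hz.
4 Hz ≤ fs/2 = 29 Hz, appears at 4 Hz.
188 Hz mod fs = 14 Hz.
14 Hz ≤ fs/2 = 29 Hz, appears at 14 Hz.
44 Hz > fs/2 = 29 Hz, folds to fs − 44 Hz = 14 Hz.
200 Hz mod fs = 26 Hz.
26 Hz ≤ fs/2 = 29 Hz, appears at 26 Hz.
44 Hz and 188 Hz both map to 14 Hz.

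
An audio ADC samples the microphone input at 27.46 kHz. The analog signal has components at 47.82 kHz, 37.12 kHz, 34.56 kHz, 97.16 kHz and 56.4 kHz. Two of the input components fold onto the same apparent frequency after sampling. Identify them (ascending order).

34.56 kHz, 47.82 kHz

fs/2 = 13.73 kHz.
47.82 kHz mod fs = 20.36 kHz.
20.36 kHz > fs/2 = 13.73 kHz, folds to fs − 20.36 kHz = 7.1 kHz.
37.12 kHz mod fs = 9.66 kHz.
9.66 kHz ≤ fs/2 = 13.73 kHz, appears at 9.66 kHz.
34.56 kHz mod fs = 7.1 kHz.
7.1 kHz ≤ fs/2 = 13.73 kHz, appears at 7.1 kHz.
97.16 kHz mod fs = 14.78 kHz.
14.78 kHz > fs/2 = 13.73 kHz, folds to fs − 14.78 kHz = 12.68 kHz.
56.4 kHz mod fs = 1.48 kHz.
1.48 kHz ≤ fs/2 = 13.73 kHz, appears at 1.48 kHz.
34.56 kHz and 47.82 kHz both map to 7.1 kHz.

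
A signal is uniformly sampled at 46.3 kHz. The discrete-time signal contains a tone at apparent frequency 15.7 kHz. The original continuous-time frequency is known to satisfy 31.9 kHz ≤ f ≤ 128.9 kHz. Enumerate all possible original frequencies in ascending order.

Frequencies that alias to 15.7 kHz are k·fs ± 15.7 kHz for integer k ≥ 0.
k=0: 15.7 kHz.
k=1: 30.6 kHz, 62 kHz.
k=2: 76.9 kHz, 108.3 kHz.
k=3: 123.2 kHz, 154.6 kHz.
k=4: 169.5 kHz, 200.9 kHz.
Within [31.9 kHz, 128.9 kHz]: 62 kHz, 76.9 kHz, 108.3 kHz, 123.2 kHz.

62 kHz, 76.9 kHz, 108.3 kHz, 123.2 kHz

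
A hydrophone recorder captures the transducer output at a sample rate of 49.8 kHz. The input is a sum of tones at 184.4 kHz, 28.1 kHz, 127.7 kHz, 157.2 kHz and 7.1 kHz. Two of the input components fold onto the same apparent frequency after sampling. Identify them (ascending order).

fs/2 = 24.9 kHz.
184.4 kHz mod fs = 35 kHz.
35 kHz > fs/2 = 24.9 kHz, folds to fs − 35 kHz = 14.8 kHz.
28.1 kHz > fs/2 = 24.9 kHz, folds to fs − 28.1 kHz = 21.7 kHz.
127.7 kHz mod fs = 28.1 kHz.
28.1 kHz > fs/2 = 24.9 kHz, folds to fs − 28.1 kHz = 21.7 kHz.
157.2 kHz mod fs = 7.8 kHz.
7.8 kHz ≤ fs/2 = 24.9 kHz, appears at 7.8 kHz.
7.1 kHz ≤ fs/2 = 24.9 kHz, passes unchanged.
28.1 kHz and 127.7 kHz both map to 21.7 kHz.

28.1 kHz, 127.7 kHz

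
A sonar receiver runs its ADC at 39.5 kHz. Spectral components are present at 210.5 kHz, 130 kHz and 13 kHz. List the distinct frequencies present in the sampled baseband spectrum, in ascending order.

11.5 kHz, 13 kHz

fs/2 = 19.75 kHz.
210.5 kHz mod fs = 13 kHz.
13 kHz ≤ fs/2 = 19.75 kHz, appears at 13 kHz.
130 kHz mod fs = 11.5 kHz.
11.5 kHz ≤ fs/2 = 19.75 kHz, appears at 11.5 kHz.
13 kHz ≤ fs/2 = 19.75 kHz, passes unchanged.
Distinct values: {11.5 kHz, 13 kHz}.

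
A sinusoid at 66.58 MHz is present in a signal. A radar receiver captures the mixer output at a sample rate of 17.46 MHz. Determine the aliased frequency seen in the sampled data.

3.26 MHz

66.58 MHz mod fs = 14.2 MHz.
14.2 MHz > fs/2 = 8.73 MHz, folds to fs − 14.2 MHz = 3.26 MHz.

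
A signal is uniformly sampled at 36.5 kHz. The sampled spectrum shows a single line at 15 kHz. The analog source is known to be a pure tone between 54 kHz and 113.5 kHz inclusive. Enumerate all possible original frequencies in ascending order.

58 kHz, 88 kHz, 94.5 kHz

Frequencies that alias to 15 kHz are k·fs ± 15 kHz for integer k ≥ 0.
k=0: 15 kHz.
k=1: 21.5 kHz, 51.5 kHz.
k=2: 58 kHz, 88 kHz.
k=3: 94.5 kHz, 124.5 kHz.
k=4: 131 kHz, 161 kHz.
Within [54 kHz, 113.5 kHz]: 58 kHz, 88 kHz, 94.5 kHz.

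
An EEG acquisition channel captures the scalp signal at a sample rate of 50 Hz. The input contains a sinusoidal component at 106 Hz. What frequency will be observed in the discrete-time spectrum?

6 Hz

106 Hz mod fs = 6 Hz.
6 Hz ≤ fs/2 = 25 Hz, appears at 6 Hz.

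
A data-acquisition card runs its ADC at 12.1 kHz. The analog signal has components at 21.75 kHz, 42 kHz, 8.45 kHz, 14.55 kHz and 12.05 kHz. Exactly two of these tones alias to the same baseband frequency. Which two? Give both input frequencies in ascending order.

fs/2 = 6.05 kHz.
21.75 kHz mod fs = 9.65 kHz.
9.65 kHz > fs/2 = 6.05 kHz, folds to fs − 9.65 kHz = 2.45 kHz.
42 kHz mod fs = 5.7 kHz.
5.7 kHz ≤ fs/2 = 6.05 kHz, appears at 5.7 kHz.
8.45 kHz > fs/2 = 6.05 kHz, folds to fs − 8.45 kHz = 3.65 kHz.
14.55 kHz mod fs = 2.45 kHz.
2.45 kHz ≤ fs/2 = 6.05 kHz, appears at 2.45 kHz.
12.05 kHz > fs/2 = 6.05 kHz, folds to fs − 12.05 kHz = 0.05 kHz.
14.55 kHz and 21.75 kHz both map to 2.45 kHz.

14.55 kHz, 21.75 kHz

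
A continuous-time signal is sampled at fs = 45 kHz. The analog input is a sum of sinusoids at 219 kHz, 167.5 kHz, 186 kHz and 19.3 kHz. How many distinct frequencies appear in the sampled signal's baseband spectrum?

3

fs/2 = 22.5 kHz.
219 kHz mod fs = 39 kHz.
39 kHz > fs/2 = 22.5 kHz, folds to fs − 39 kHz = 6 kHz.
167.5 kHz mod fs = 32.5 kHz.
32.5 kHz > fs/2 = 22.5 kHz, folds to fs − 32.5 kHz = 12.5 kHz.
186 kHz mod fs = 6 kHz.
6 kHz ≤ fs/2 = 22.5 kHz, appears at 6 kHz.
19.3 kHz ≤ fs/2 = 22.5 kHz, passes unchanged.
Distinct values: {6 kHz, 12.5 kHz, 19.3 kHz} → 3.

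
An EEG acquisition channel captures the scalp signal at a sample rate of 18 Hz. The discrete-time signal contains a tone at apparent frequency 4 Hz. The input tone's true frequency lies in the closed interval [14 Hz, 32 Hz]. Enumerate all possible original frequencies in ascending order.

14 Hz, 22 Hz, 32 Hz

Frequencies that alias to 4 Hz are k·fs ± 4 Hz for integer k ≥ 0.
k=0: 4 Hz.
k=1: 14 Hz, 22 Hz.
k=2: 32 Hz, 40 Hz.
k=3: 50 Hz, 58 Hz.
Within [14 Hz, 32 Hz]: 14 Hz, 22 Hz, 32 Hz.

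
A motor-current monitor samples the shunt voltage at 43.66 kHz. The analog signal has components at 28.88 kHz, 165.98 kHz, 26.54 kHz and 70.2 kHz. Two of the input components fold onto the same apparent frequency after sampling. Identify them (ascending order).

fs/2 = 21.83 kHz.
28.88 kHz > fs/2 = 21.83 kHz, folds to fs − 28.88 kHz = 14.78 kHz.
165.98 kHz mod fs = 35 kHz.
35 kHz > fs/2 = 21.83 kHz, folds to fs − 35 kHz = 8.66 kHz.
26.54 kHz > fs/2 = 21.83 kHz, folds to fs − 26.54 kHz = 17.12 kHz.
70.2 kHz mod fs = 26.54 kHz.
26.54 kHz > fs/2 = 21.83 kHz, folds to fs − 26.54 kHz = 17.12 kHz.
26.54 kHz and 70.2 kHz both map to 17.12 kHz.

26.54 kHz, 70.2 kHz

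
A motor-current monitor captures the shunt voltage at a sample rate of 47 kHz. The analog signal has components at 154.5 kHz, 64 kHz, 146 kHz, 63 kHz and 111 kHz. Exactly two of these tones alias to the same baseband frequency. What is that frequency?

17 kHz

fs/2 = 23.5 kHz.
154.5 kHz mod fs = 13.5 kHz.
13.5 kHz ≤ fs/2 = 23.5 kHz, appears at 13.5 kHz.
64 kHz mod fs = 17 kHz.
17 kHz ≤ fs/2 = 23.5 kHz, appears at 17 kHz.
146 kHz mod fs = 5 kHz.
5 kHz ≤ fs/2 = 23.5 kHz, appears at 5 kHz.
63 kHz mod fs = 16 kHz.
16 kHz ≤ fs/2 = 23.5 kHz, appears at 16 kHz.
111 kHz mod fs = 17 kHz.
17 kHz ≤ fs/2 = 23.5 kHz, appears at 17 kHz.
64 kHz and 111 kHz both map to 17 kHz.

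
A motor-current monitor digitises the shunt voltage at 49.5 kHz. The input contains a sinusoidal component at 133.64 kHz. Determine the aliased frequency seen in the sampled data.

14.86 kHz

133.64 kHz mod fs = 34.64 kHz.
34.64 kHz > fs/2 = 24.75 kHz, folds to fs − 34.64 kHz = 14.86 kHz.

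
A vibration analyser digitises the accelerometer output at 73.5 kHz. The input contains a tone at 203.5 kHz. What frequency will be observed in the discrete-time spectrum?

17 kHz

203.5 kHz mod fs = 56.5 kHz.
56.5 kHz > fs/2 = 36.75 kHz, folds to fs − 56.5 kHz = 17 kHz.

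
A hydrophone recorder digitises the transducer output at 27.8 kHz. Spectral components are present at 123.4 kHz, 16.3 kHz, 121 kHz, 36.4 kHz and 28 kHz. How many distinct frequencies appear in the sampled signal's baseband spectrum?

5

fs/2 = 13.9 kHz.
123.4 kHz mod fs = 12.2 kHz.
12.2 kHz ≤ fs/2 = 13.9 kHz, appears at 12.2 kHz.
16.3 kHz > fs/2 = 13.9 kHz, folds to fs − 16.3 kHz = 11.5 kHz.
121 kHz mod fs = 9.8 kHz.
9.8 kHz ≤ fs/2 = 13.9 kHz, appears at 9.8 kHz.
36.4 kHz mod fs = 8.6 kHz.
8.6 kHz ≤ fs/2 = 13.9 kHz, appears at 8.6 kHz.
28 kHz mod fs = 0.2 kHz.
0.2 kHz ≤ fs/2 = 13.9 kHz, appears at 0.2 kHz.
Distinct values: {0.2 kHz, 8.6 kHz, 9.8 kHz, 11.5 kHz, 12.2 kHz} → 5.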